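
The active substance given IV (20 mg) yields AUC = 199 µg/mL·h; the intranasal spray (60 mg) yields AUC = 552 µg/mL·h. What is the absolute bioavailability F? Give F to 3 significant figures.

F = 0.925

F = (AUC_ev / D_ev) / (AUC_iv / D_iv)
  = (552/60) / (199/20)
  = 9.2 / 9.95 = 0.9246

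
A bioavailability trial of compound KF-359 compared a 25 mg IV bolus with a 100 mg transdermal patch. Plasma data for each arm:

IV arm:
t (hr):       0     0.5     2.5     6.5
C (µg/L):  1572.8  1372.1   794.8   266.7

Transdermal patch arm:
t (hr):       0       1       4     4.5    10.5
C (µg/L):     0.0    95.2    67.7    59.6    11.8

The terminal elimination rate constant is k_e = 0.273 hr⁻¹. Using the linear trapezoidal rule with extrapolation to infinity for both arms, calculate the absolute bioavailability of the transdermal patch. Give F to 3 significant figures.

Trapezoidal AUC_0→6.5 (IV):
  [0→0.5]: (1572.8+1372.1)/2 × 0.5 = 736.225
  [0.5→2.5]: (1372.1+794.8)/2 × 2 = 2166.9
  [2.5→6.5]: (794.8+266.7)/2 × 4 = 2123.0
  Sum = 5026.125 µg/L·hr
IV tail: 266.7/0.273 = 976.923; AUC_iv,0→∞ = 5026.125 + 976.923 = 6003.048 µg/L·hr
Trapezoidal AUC_0→10.5 (transdermal patch):
  [0→1]: (0.0+95.2)/2 × 1 = 47.6
  [1→4]: (95.2+67.7)/2 × 3 = 244.35
  [4→4.5]: (67.7+59.6)/2 × 0.5 = 31.825
  [4.5→10.5]: (59.6+11.8)/2 × 6 = 214.2
  Sum = 537.975 µg/L·hr
transdermal patch tail: 11.8/0.273 = 43.223; AUC_ev,0→∞ = 537.975 + 43.223 = 581.198 µg/L·hr
F = (AUC_ev/D_ev)/(AUC_iv/D_iv) = (581.198/100)/(6003.048/25) = 5.81198/240.12192 = 0.0242

F = 0.0242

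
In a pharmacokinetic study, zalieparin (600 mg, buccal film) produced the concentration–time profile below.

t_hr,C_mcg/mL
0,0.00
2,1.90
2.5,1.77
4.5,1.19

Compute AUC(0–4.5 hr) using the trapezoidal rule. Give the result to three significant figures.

Trapezoidal AUC_0→4.5:
  [0→2]: (0.00+1.90)/2 × 2 = 1.9
  [2→2.5]: (1.90+1.77)/2 × 0.5 = 0.9175
  [2.5→4.5]: (1.77+1.19)/2 × 2 = 2.96
  Sum = 5.7775 mcg/mL·hr

AUC = 5.78 mcg/mL·hr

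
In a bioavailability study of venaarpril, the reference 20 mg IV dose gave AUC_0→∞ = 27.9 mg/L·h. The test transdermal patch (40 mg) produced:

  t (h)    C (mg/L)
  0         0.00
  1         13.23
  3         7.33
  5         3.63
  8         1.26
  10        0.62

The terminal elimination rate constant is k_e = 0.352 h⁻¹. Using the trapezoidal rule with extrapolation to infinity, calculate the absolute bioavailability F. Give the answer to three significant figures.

Trapezoidal AUC_0→10 (transdermal patch):
  [0→1]: (0.00+13.23)/2 × 1 = 6.615
  [1→3]: (13.23+7.33)/2 × 2 = 20.56
  [3→5]: (7.33+3.63)/2 × 2 = 10.96
  [5→8]: (3.63+1.26)/2 × 3 = 7.335
  [8→10]: (1.26+0.62)/2 × 2 = 1.88
  Sum = 47.35 mg/L·h
Tail: C_last/k_e = 0.62/0.352 = 1.761
AUC_0→∞ (transdermal patch) = 47.35 + 1.761 = 49.111 mg/L·h
F = (AUC_ev/D_ev)/(AUC_iv/D_iv) = (49.111/40)/(27.9/20) = 1.227775/1.395 = 0.8801

F = 0.880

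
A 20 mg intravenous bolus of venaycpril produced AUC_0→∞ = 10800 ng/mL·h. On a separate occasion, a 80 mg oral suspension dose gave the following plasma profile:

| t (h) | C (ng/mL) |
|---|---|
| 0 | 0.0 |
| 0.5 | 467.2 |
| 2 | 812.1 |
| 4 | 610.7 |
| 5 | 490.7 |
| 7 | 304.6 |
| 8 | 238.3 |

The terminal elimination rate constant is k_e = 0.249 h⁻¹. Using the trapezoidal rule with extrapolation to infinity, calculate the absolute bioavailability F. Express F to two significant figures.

F = 0.12

Trapezoidal AUC_0→8 (oral suspension):
  [0→0.5]: (0.0+467.2)/2 × 0.5 = 116.8
  [0.5→2]: (467.2+812.1)/2 × 1.5 = 959.475
  [2→4]: (812.1+610.7)/2 × 2 = 1422.8
  [4→5]: (610.7+490.7)/2 × 1 = 550.7
  [5→7]: (490.7+304.6)/2 × 2 = 795.3
  [7→8]: (304.6+238.3)/2 × 1 = 271.45
  Sum = 4116.525 ng/mL·h
Tail: C_last/k_e = 238.3/0.249 = 957.028
AUC_0→∞ (oral suspension) = 4116.525 + 957.028 = 5073.553 ng/mL·h
F = (AUC_ev/D_ev)/(AUC_iv/D_iv) = (5073.553/80)/(10800/20) = 63.4194/540 = 0.1174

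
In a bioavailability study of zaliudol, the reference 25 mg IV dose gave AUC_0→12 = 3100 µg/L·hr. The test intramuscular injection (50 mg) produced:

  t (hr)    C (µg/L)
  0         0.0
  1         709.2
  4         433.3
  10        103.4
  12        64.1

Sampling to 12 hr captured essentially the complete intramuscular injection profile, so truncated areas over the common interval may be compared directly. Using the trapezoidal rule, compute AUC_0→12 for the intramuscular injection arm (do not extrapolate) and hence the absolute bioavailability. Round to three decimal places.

F = 0.620

Trapezoidal AUC_0→12 (intramuscular injection):
  [0→1]: (0.0+709.2)/2 × 1 = 354.6
  [1→4]: (709.2+433.3)/2 × 3 = 1713.75
  [4→10]: (433.3+103.4)/2 × 6 = 1610.1
  [10→12]: (103.4+64.1)/2 × 2 = 167.5
  Sum = 3845.95 µg/L·hr
F = (AUC_ev/D_ev)/(AUC_iv/D_iv) = (3845.95/50)/(3100/25) = 76.919/124 = 0.6203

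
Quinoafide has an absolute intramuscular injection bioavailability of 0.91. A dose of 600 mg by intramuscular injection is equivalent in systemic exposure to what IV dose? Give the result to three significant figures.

Systemic exposure from an extravascular dose = F × D_ev, so the equivalent IV dose is F × D_ev.
D_iv = F × D_ev = 0.91 × 600 = 546 mg

D_iv = 546 mg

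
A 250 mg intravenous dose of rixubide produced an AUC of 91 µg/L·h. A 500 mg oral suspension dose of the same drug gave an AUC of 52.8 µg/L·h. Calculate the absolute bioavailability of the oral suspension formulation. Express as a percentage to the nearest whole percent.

F = 29%

F = (AUC_ev / D_ev) / (AUC_iv / D_iv)
  = (52.8/500) / (91/250)
  = 0.1056 / 0.364 = 0.2901
  = 29.01%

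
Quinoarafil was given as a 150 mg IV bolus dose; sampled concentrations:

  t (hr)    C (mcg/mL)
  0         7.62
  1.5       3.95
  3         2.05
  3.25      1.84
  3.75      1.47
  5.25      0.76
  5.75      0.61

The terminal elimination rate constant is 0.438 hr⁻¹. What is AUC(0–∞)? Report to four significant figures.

Trapezoidal AUC_0→5.75:
  [0→1.5]: (7.62+3.95)/2 × 1.5 = 8.6775
  [1.5→3]: (3.95+2.05)/2 × 1.5 = 4.5
  [3→3.25]: (2.05+1.84)/2 × 0.25 = 0.48625
  [3.25→3.75]: (1.84+1.47)/2 × 0.5 = 0.8275
  [3.75→5.25]: (1.47+0.76)/2 × 1.5 = 1.6725
  [5.25→5.75]: (0.76+0.61)/2 × 0.5 = 0.3425
  Sum = 16.50625 mcg/mL·hr
Extrapolated tail: C_last / k_e = 0.61 / 0.438 = 1.393
AUC_0→∞ = 16.50625 + 1.393 = 17.89925 mcg/mL·hr

AUC = 17.90 mcg/mL·hr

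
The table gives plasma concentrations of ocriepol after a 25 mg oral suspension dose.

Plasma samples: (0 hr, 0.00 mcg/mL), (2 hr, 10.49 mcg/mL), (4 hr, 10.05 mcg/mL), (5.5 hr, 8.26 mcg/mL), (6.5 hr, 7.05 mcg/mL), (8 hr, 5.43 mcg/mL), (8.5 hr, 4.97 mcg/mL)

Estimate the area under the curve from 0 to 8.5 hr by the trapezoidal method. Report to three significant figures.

Trapezoidal AUC_0→8.5:
  [0→2]: (0.00+10.49)/2 × 2 = 10.49
  [2→4]: (10.49+10.05)/2 × 2 = 20.54
  [4→5.5]: (10.05+8.26)/2 × 1.5 = 13.7325
  [5.5→6.5]: (8.26+7.05)/2 × 1 = 7.655
  [6.5→8]: (7.05+5.43)/2 × 1.5 = 9.36
  [8→8.5]: (5.43+4.97)/2 × 0.5 = 2.6
  Sum = 64.3775 mcg/mL·hr

AUC = 64.4 mcg/mL·hr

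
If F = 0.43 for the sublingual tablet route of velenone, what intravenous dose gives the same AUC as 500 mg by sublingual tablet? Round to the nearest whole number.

Systemic exposure from an extravascular dose = F × D_ev, so the equivalent IV dose is F × D_ev.
D_iv = F × D_ev = 0.43 × 500 = 215 mg

D_iv = 215 mg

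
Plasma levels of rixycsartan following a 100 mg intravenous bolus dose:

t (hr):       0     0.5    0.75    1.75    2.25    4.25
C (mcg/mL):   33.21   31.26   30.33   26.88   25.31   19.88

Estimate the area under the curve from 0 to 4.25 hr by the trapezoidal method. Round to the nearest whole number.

AUC = 111 mcg/mL·hr

Trapezoidal AUC_0→4.25:
  [0→0.5]: (33.21+31.26)/2 × 0.5 = 16.1175
  [0.5→0.75]: (31.26+30.33)/2 × 0.25 = 7.69875
  [0.75→1.75]: (30.33+26.88)/2 × 1 = 28.605
  [1.75→2.25]: (26.88+25.31)/2 × 0.5 = 13.0475
  [2.25→4.25]: (25.31+19.88)/2 × 2 = 45.19
  Sum = 110.65875 mcg/mL·hr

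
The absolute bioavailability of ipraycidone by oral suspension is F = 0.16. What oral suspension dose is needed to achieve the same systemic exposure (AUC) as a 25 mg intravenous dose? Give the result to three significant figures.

For equal systemic exposure: F × D_ev = D_iv
D_ev = D_iv / F = 25 / 0.16 = 156.25 mg

D_oral = 156 mg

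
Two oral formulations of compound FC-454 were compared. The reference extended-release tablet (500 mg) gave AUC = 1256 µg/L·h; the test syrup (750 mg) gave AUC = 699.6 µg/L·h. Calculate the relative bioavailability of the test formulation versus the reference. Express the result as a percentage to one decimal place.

F_rel = 37.1%

F_rel = (AUC_test/D_test) / (AUC_ref/D_ref)
      = (699.6/750) / (1256/500)
      = 0.9328 / 2.512 = 0.3713 = 37.13%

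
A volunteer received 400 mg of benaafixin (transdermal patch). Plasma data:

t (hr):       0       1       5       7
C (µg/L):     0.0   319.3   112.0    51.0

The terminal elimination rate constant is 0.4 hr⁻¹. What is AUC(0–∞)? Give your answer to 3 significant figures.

Trapezoidal AUC_0→7:
  [0→1]: (0.0+319.3)/2 × 1 = 159.65
  [1→5]: (319.3+112.0)/2 × 4 = 862.6
  [5→7]: (112.0+51.0)/2 × 2 = 163.0
  Sum = 1185.25 µg/L·hr
Extrapolated tail: C_last / k_e = 51.0 / 0.4 = 127.500
AUC_0→∞ = 1185.25 + 127.500 = 1312.75 µg/L·hr

AUC = 1310 µg/L·hr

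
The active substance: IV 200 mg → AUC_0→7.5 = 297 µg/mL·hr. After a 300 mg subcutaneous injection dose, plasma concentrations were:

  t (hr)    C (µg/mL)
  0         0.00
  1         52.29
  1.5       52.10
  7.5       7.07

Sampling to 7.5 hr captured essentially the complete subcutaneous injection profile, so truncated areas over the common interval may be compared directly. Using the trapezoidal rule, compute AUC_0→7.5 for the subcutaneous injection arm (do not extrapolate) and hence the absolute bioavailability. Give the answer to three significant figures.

F = 0.516

Trapezoidal AUC_0→7.5 (subcutaneous injection):
  [0→1]: (0.00+52.29)/2 × 1 = 26.145
  [1→1.5]: (52.29+52.10)/2 × 0.5 = 26.0975
  [1.5→7.5]: (52.10+7.07)/2 × 6 = 177.51
  Sum = 229.7525 µg/mL·hr
F = (AUC_ev/D_ev)/(AUC_iv/D_iv) = (229.7525/300)/(297/200) = 0.765842/1.485 = 0.5157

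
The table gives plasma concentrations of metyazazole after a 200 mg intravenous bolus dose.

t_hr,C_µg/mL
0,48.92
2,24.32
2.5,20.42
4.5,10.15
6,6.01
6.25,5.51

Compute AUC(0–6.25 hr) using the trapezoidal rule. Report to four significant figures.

AUC = 128.6 µg/mL·hr

Trapezoidal AUC_0→6.25:
  [0→2]: (48.92+24.32)/2 × 2 = 73.24
  [2→2.5]: (24.32+20.42)/2 × 0.5 = 11.185
  [2.5→4.5]: (20.42+10.15)/2 × 2 = 30.57
  [4.5→6]: (10.15+6.01)/2 × 1.5 = 12.12
  [6→6.25]: (6.01+5.51)/2 × 0.25 = 1.44
  Sum = 128.555 µg/mL·hr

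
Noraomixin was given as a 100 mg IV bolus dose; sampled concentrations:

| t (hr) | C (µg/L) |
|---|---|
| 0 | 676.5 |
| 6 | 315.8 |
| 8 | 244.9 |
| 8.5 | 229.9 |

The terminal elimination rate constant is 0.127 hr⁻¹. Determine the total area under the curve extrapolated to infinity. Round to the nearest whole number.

Trapezoidal AUC_0→8.5:
  [0→6]: (676.5+315.8)/2 × 6 = 2976.9
  [6→8]: (315.8+244.9)/2 × 2 = 560.7
  [8→8.5]: (244.9+229.9)/2 × 0.5 = 118.7
  Sum = 3656.3 µg/L·hr
Extrapolated tail: C_last / k_e = 229.9 / 0.127 = 1810.236
AUC_0→∞ = 3656.3 + 1810.236 = 5466.536 µg/L·hr

AUC = 5467 µg/L·hr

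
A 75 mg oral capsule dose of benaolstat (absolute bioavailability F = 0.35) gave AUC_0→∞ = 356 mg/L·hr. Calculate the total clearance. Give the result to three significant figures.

CL = F × Dose / AUC_0→∞
   = 0.35 × 75 / 356 = 0.073736 L/hr

CL = 0.0737 L/hr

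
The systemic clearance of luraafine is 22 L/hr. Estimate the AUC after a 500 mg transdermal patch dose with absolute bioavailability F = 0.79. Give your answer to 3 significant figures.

AUC_0→∞ = F × Dose / CL
        = 0.79 × 500 / 22 = 17.9545 mg/L·hr

AUC = 18.0 mg/L·hr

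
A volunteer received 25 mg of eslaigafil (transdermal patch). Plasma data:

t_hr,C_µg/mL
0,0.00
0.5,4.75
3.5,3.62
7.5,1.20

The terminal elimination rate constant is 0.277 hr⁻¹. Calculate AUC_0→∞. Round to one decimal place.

Trapezoidal AUC_0→7.5:
  [0→0.5]: (0.00+4.75)/2 × 0.5 = 1.1875
  [0.5→3.5]: (4.75+3.62)/2 × 3 = 12.555
  [3.5→7.5]: (3.62+1.20)/2 × 4 = 9.64
  Sum = 23.3825 µg/mL·hr
Extrapolated tail: C_last / k_e = 1.20 / 0.277 = 4.332
AUC_0→∞ = 23.3825 + 4.332 = 27.7145 µg/mL·hr

AUC = 27.7 µg/mL·hr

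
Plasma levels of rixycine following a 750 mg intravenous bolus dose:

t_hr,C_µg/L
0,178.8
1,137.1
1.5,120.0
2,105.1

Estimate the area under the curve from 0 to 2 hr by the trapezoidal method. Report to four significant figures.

AUC = 278.5 µg/L·hr

Trapezoidal AUC_0→2:
  [0→1]: (178.8+137.1)/2 × 1 = 157.95
  [1→1.5]: (137.1+120.0)/2 × 0.5 = 64.275
  [1.5→2]: (120.0+105.1)/2 × 0.5 = 56.275
  Sum = 278.5 µg/L·hr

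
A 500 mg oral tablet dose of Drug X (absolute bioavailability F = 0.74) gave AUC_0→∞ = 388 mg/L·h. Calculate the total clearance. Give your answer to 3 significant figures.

CL = F × Dose / AUC_0→∞
   = 0.74 × 500 / 388 = 0.953608 L/h

CL = 0.954 L/h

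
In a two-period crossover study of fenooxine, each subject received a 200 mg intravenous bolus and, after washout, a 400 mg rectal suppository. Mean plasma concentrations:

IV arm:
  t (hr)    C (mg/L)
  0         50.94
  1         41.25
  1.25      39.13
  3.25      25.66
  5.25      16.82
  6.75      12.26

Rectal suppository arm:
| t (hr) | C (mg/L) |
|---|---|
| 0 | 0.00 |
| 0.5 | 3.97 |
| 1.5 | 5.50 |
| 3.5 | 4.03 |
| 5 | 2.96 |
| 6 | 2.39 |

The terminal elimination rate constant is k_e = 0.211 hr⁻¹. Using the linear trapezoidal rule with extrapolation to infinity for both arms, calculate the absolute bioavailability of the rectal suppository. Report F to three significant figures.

Trapezoidal AUC_0→6.75 (IV):
  [0→1]: (50.94+41.25)/2 × 1 = 46.095
  [1→1.25]: (41.25+39.13)/2 × 0.25 = 10.0475
  [1.25→3.25]: (39.13+25.66)/2 × 2 = 64.79
  [3.25→5.25]: (25.66+16.82)/2 × 2 = 42.48
  [5.25→6.75]: (16.82+12.26)/2 × 1.5 = 21.81
  Sum = 185.2225 mg/L·hr
IV tail: 12.26/0.211 = 58.104; AUC_iv,0→∞ = 185.2225 + 58.104 = 243.3265 mg/L·hr
Trapezoidal AUC_0→6 (rectal suppository):
  [0→0.5]: (0.00+3.97)/2 × 0.5 = 0.9925
  [0.5→1.5]: (3.97+5.50)/2 × 1 = 4.735
  [1.5→3.5]: (5.50+4.03)/2 × 2 = 9.53
  [3.5→5]: (4.03+2.96)/2 × 1.5 = 5.2425
  [5→6]: (2.96+2.39)/2 × 1 = 2.675
  Sum = 23.175 mg/L·hr
rectal suppository tail: 2.39/0.211 = 11.327; AUC_ev,0→∞ = 23.175 + 11.327 = 34.502 mg/L·hr
F = (AUC_ev/D_ev)/(AUC_iv/D_iv) = (34.502/400)/(243.3265/200) = 0.086255/1.2166325 = 0.0709

F = 0.0709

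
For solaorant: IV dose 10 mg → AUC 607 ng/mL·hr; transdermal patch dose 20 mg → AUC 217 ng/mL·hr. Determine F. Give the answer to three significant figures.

F = (AUC_ev / D_ev) / (AUC_iv / D_iv)
  = (217/20) / (607/10)
  = 10.85 / 60.7 = 0.1787

F = 0.179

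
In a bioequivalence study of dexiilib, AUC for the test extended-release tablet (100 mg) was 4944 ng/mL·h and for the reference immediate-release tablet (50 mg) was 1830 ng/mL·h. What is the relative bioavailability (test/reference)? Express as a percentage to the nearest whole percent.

F_rel = 135%

F_rel = (AUC_test/D_test) / (AUC_ref/D_ref)
      = (4944/100) / (1830/50)
      = 49.44 / 36.6 = 1.3508 = 135.08%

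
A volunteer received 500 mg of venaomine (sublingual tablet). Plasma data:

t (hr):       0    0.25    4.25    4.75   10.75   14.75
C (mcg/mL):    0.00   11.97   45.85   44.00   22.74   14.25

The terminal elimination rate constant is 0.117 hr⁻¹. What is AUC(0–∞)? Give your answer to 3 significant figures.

AUC = 536 mcg/mL·hr

Trapezoidal AUC_0→14.75:
  [0→0.25]: (0.00+11.97)/2 × 0.25 = 1.49625
  [0.25→4.25]: (11.97+45.85)/2 × 4 = 115.64
  [4.25→4.75]: (45.85+44.00)/2 × 0.5 = 22.4625
  [4.75→10.75]: (44.00+22.74)/2 × 6 = 200.22
  [10.75→14.75]: (22.74+14.25)/2 × 4 = 73.98
  Sum = 413.79875 mcg/mL·hr
Extrapolated tail: C_last / k_e = 14.25 / 0.117 = 121.795
AUC_0→∞ = 413.79875 + 121.795 = 535.59375 mcg/mL·hr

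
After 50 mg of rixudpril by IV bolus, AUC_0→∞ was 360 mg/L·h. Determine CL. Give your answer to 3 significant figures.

CL = Dose_iv / AUC_0→∞
   = 50 / 360 = 0.138889 L/h

CL = 0.139 L/h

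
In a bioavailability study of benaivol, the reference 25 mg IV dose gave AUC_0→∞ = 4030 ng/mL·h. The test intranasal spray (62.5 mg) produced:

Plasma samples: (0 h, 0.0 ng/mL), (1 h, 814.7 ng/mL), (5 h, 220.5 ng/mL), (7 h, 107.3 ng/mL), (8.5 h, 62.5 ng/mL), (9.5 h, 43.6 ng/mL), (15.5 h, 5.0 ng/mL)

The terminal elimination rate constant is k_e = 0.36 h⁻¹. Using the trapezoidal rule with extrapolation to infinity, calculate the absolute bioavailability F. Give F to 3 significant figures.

Trapezoidal AUC_0→15.5 (intranasal spray):
  [0→1]: (0.0+814.7)/2 × 1 = 407.35
  [1→5]: (814.7+220.5)/2 × 4 = 2070.4
  [5→7]: (220.5+107.3)/2 × 2 = 327.8
  [7→8.5]: (107.3+62.5)/2 × 1.5 = 127.35
  [8.5→9.5]: (62.5+43.6)/2 × 1 = 53.05
  [9.5→15.5]: (43.6+5.0)/2 × 6 = 145.8
  Sum = 3131.75 ng/mL·h
Tail: C_last/k_e = 5.0/0.36 = 13.889
AUC_0→∞ (intranasal spray) = 3131.75 + 13.889 = 3145.639 ng/mL·h
F = (AUC_ev/D_ev)/(AUC_iv/D_iv) = (3145.639/62.5)/(4030/25) = 50.330224/161.2 = 0.3122

F = 0.312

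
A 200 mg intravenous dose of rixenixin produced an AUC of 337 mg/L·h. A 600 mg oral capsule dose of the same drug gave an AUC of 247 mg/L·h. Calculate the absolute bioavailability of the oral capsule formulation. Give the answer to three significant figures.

F = 0.244

F = (AUC_ev / D_ev) / (AUC_iv / D_iv)
  = (247/600) / (337/200)
  = 0.411667 / 1.685 = 0.2443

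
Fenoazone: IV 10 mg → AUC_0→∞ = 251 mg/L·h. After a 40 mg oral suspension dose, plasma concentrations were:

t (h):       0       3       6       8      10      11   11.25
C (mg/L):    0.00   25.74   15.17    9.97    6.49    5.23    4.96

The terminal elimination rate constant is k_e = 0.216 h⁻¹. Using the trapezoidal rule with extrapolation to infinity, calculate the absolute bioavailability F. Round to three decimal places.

F = 0.171

Trapezoidal AUC_0→11.25 (oral suspension):
  [0→3]: (0.00+25.74)/2 × 3 = 38.61
  [3→6]: (25.74+15.17)/2 × 3 = 61.365
  [6→8]: (15.17+9.97)/2 × 2 = 25.14
  [8→10]: (9.97+6.49)/2 × 2 = 16.46
  [10→11]: (6.49+5.23)/2 × 1 = 5.86
  [11→11.25]: (5.23+4.96)/2 × 0.25 = 1.27375
  Sum = 148.70875 mg/L·h
Tail: C_last/k_e = 4.96/0.216 = 22.963
AUC_0→∞ (oral suspension) = 148.70875 + 22.963 = 171.67175 mg/L·h
F = (AUC_ev/D_ev)/(AUC_iv/D_iv) = (171.67175/40)/(251/10) = 4.29179/25.1 = 0.1710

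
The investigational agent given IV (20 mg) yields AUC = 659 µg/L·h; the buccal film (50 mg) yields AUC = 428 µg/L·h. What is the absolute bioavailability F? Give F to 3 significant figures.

F = 0.260

F = (AUC_ev / D_ev) / (AUC_iv / D_iv)
  = (428/50) / (659/20)
  = 8.56 / 32.95 = 0.2598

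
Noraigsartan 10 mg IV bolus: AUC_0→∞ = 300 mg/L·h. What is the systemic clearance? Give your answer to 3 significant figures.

CL = 0.0333 L/h

CL = Dose_iv / AUC_0→∞
   = 10 / 300 = 0.0333333 L/h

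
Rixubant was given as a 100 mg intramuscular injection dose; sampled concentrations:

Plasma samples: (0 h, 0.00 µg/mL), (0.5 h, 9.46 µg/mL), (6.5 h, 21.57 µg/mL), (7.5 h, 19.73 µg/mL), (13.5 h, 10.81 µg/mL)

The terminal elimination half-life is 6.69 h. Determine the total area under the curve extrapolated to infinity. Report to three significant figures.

Trapezoidal AUC_0→13.5:
  [0→0.5]: (0.00+9.46)/2 × 0.5 = 2.365
  [0.5→6.5]: (9.46+21.57)/2 × 6 = 93.09
  [6.5→7.5]: (21.57+19.73)/2 × 1 = 20.65
  [7.5→13.5]: (19.73+10.81)/2 × 6 = 91.62
  Sum = 207.725 µg/mL·h
k_e = ln2 / t½ = 0.693147 / 6.69 = 0.1036 h^-1
Extrapolated tail: C_last / k_e = 10.81 / 0.1036 = 104.344
AUC_0→∞ = 207.725 + 104.344 = 312.069 µg/mL·h

AUC = 312 µg/mL·h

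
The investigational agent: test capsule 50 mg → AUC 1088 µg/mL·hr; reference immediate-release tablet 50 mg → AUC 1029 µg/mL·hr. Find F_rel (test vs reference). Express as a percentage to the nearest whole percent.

F_rel = 106%

F_rel = (AUC_test/D_test) / (AUC_ref/D_ref)
      = (1088/50) / (1029/50)
      = 21.76 / 20.58 = 1.0573 = 105.73%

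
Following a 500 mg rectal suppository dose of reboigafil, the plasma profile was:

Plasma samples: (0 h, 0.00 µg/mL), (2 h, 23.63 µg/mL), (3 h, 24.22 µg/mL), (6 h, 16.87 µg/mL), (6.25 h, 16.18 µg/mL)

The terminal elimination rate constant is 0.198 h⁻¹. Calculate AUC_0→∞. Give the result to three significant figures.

Trapezoidal AUC_0→6.25:
  [0→2]: (0.00+23.63)/2 × 2 = 23.63
  [2→3]: (23.63+24.22)/2 × 1 = 23.925
  [3→6]: (24.22+16.87)/2 × 3 = 61.635
  [6→6.25]: (16.87+16.18)/2 × 0.25 = 4.13125
  Sum = 113.32125 µg/mL·h
Extrapolated tail: C_last / k_e = 16.18 / 0.198 = 81.717
AUC_0→∞ = 113.32125 + 81.717 = 195.03825 µg/mL·h

AUC = 195 µg/mL·h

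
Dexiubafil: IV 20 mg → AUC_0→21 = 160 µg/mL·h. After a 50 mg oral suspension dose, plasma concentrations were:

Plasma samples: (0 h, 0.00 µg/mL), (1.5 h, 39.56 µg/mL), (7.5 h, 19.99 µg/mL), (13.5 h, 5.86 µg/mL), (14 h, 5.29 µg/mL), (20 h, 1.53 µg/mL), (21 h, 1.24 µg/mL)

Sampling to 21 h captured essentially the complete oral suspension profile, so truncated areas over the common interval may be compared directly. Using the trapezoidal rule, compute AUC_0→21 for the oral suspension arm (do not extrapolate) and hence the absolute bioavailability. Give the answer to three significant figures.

F = 0.776

Trapezoidal AUC_0→21 (oral suspension):
  [0→1.5]: (0.00+39.56)/2 × 1.5 = 29.67
  [1.5→7.5]: (39.56+19.99)/2 × 6 = 178.65
  [7.5→13.5]: (19.99+5.86)/2 × 6 = 77.55
  [13.5→14]: (5.86+5.29)/2 × 0.5 = 2.7875
  [14→20]: (5.29+1.53)/2 × 6 = 20.46
  [20→21]: (1.53+1.24)/2 × 1 = 1.385
  Sum = 310.5025 µg/mL·h
F = (AUC_ev/D_ev)/(AUC_iv/D_iv) = (310.5025/50)/(160/20) = 6.21005/8 = 0.7763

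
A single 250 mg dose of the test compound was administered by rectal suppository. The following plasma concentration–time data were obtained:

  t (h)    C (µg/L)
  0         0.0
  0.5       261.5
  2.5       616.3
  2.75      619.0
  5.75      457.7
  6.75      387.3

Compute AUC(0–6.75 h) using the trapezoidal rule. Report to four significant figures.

AUC = 3135 µg/L·h

Trapezoidal AUC_0→6.75:
  [0→0.5]: (0.0+261.5)/2 × 0.5 = 65.375
  [0.5→2.5]: (261.5+616.3)/2 × 2 = 877.8
  [2.5→2.75]: (616.3+619.0)/2 × 0.25 = 154.4125
  [2.75→5.75]: (619.0+457.7)/2 × 3 = 1615.05
  [5.75→6.75]: (457.7+387.3)/2 × 1 = 422.5
  Sum = 3135.1375 µg/L·h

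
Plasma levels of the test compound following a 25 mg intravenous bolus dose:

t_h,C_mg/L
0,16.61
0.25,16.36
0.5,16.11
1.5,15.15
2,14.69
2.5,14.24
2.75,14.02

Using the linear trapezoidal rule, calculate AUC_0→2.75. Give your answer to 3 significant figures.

Trapezoidal AUC_0→2.75:
  [0→0.25]: (16.61+16.36)/2 × 0.25 = 4.12125
  [0.25→0.5]: (16.36+16.11)/2 × 0.25 = 4.05875
  [0.5→1.5]: (16.11+15.15)/2 × 1 = 15.63
  [1.5→2]: (15.15+14.69)/2 × 0.5 = 7.46
  [2→2.5]: (14.69+14.24)/2 × 0.5 = 7.2325
  [2.5→2.75]: (14.24+14.02)/2 × 0.25 = 3.5325
  Sum = 42.035 mg/L·h

AUC = 42.0 mg/L·h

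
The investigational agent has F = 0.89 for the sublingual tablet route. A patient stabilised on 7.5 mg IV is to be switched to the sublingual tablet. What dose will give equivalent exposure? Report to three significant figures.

D_sublingual = 8.43 mg

For equal systemic exposure: F × D_ev = D_iv
D_ev = D_iv / F = 7.5 / 0.89 = 8.42697 mg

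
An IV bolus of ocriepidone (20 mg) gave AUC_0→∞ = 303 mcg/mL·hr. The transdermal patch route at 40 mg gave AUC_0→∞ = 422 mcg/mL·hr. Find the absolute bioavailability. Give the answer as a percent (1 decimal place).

F = 69.6%

F = (AUC_ev / D_ev) / (AUC_iv / D_iv)
  = (422/40) / (303/20)
  = 10.55 / 15.15 = 0.6964
  = 69.64%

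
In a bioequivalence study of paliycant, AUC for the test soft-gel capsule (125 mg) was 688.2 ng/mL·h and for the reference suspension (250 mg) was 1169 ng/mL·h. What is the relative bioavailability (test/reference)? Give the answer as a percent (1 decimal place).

F_rel = (AUC_test/D_test) / (AUC_ref/D_ref)
      = (688.2/125) / (1169/250)
      = 5.5056 / 4.676 = 1.1774 = 117.74%

F_rel = 117.7%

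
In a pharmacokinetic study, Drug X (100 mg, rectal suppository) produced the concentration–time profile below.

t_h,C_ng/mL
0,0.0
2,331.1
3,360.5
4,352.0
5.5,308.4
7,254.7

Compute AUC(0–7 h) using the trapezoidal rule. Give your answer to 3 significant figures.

AUC = 1950 ng/mL·h

Trapezoidal AUC_0→7:
  [0→2]: (0.0+331.1)/2 × 2 = 331.1
  [2→3]: (331.1+360.5)/2 × 1 = 345.8
  [3→4]: (360.5+352.0)/2 × 1 = 356.25
  [4→5.5]: (352.0+308.4)/2 × 1.5 = 495.3
  [5.5→7]: (308.4+254.7)/2 × 1.5 = 422.325
  Sum = 1950.775 ng/mL·h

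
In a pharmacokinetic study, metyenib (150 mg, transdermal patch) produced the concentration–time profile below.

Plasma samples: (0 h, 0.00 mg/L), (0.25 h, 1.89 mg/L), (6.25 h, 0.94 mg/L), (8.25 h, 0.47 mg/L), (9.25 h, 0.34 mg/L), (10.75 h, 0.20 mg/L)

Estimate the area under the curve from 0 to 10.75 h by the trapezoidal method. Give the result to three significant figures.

Trapezoidal AUC_0→10.75:
  [0→0.25]: (0.00+1.89)/2 × 0.25 = 0.23625
  [0.25→6.25]: (1.89+0.94)/2 × 6 = 8.49
  [6.25→8.25]: (0.94+0.47)/2 × 2 = 1.41
  [8.25→9.25]: (0.47+0.34)/2 × 1 = 0.405
  [9.25→10.75]: (0.34+0.20)/2 × 1.5 = 0.405
  Sum = 10.94625 mg/L·h

AUC = 10.9 mg/L·h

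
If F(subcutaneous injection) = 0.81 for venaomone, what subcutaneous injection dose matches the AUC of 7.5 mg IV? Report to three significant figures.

For equal systemic exposure: F × D_ev = D_iv
D_ev = D_iv / F = 7.5 / 0.81 = 9.25926 mg

D_subcutaneous = 9.26 mg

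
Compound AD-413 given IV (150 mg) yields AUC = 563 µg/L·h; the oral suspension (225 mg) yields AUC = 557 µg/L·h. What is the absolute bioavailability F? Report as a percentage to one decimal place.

F = 66.0%

F = (AUC_ev / D_ev) / (AUC_iv / D_iv)
  = (557/225) / (563/150)
  = 2.47556 / 3.75333 = 0.6596
  = 65.96%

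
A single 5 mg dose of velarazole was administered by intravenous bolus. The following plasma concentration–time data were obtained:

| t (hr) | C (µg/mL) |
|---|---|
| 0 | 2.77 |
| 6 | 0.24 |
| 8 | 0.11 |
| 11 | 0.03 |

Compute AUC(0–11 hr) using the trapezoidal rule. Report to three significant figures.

AUC = 9.59 µg/mL·hr

Trapezoidal AUC_0→11:
  [0→6]: (2.77+0.24)/2 × 6 = 9.03
  [6→8]: (0.24+0.11)/2 × 2 = 0.35
  [8→11]: (0.11+0.03)/2 × 3 = 0.21
  Sum = 9.59 µg/mL·hr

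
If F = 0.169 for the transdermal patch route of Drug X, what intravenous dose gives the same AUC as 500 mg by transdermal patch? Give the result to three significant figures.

Systemic exposure from an extravascular dose = F × D_ev, so the equivalent IV dose is F × D_ev.
D_iv = F × D_ev = 0.169 × 500 = 84.5 mg

D_iv = 84.5 mg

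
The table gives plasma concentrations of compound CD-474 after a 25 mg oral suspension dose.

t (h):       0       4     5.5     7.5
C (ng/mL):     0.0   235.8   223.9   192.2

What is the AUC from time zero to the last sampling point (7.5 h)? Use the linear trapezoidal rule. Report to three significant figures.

Trapezoidal AUC_0→7.5:
  [0→4]: (0.0+235.8)/2 × 4 = 471.6
  [4→5.5]: (235.8+223.9)/2 × 1.5 = 344.775
  [5.5→7.5]: (223.9+192.2)/2 × 2 = 416.1
  Sum = 1232.475 ng/mL·h

AUC = 1230 ng/mL·h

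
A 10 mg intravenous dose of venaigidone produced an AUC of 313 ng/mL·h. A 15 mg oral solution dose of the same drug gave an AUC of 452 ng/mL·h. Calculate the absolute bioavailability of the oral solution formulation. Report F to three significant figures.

F = 0.963

F = (AUC_ev / D_ev) / (AUC_iv / D_iv)
  = (452/15) / (313/10)
  = 30.1333 / 31.3 = 0.9627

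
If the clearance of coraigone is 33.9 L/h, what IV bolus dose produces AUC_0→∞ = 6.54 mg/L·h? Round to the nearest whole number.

Dose_iv = CL × AUC_0→∞
     = 33.9 × 6.54 = 221.706 mg

Dose = 222 mg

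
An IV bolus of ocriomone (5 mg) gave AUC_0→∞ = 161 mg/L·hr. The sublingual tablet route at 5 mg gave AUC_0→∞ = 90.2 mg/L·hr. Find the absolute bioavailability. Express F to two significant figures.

F = 0.56

F = (AUC_ev / D_ev) / (AUC_iv / D_iv)
  = (90.2/5) / (161/5)
  = 18.04 / 32.2 = 0.5602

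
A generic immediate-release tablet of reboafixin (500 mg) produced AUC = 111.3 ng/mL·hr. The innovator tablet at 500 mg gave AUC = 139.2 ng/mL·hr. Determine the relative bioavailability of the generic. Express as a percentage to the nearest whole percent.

F_rel = 80%

F_rel = (AUC_test/D_test) / (AUC_ref/D_ref)
      = (111.3/500) / (139.2/500)
      = 0.2226 / 0.2784 = 0.7996 = 79.96%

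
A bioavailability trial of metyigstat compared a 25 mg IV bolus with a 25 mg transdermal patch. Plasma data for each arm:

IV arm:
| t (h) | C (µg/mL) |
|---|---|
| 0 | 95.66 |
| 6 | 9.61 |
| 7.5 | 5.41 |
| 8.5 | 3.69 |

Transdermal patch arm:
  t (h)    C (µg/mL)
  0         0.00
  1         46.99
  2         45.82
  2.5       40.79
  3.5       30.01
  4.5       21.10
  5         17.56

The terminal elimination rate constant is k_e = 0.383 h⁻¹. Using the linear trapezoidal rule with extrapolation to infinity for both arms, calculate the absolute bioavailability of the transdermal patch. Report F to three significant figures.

F = 0.610

Trapezoidal AUC_0→8.5 (IV):
  [0→6]: (95.66+9.61)/2 × 6 = 315.81
  [6→7.5]: (9.61+5.41)/2 × 1.5 = 11.265
  [7.5→8.5]: (5.41+3.69)/2 × 1 = 4.55
  Sum = 331.625 µg/mL·h
IV tail: 3.69/0.383 = 9.634; AUC_iv,0→∞ = 331.625 + 9.634 = 341.259 µg/mL·h
Trapezoidal AUC_0→5 (transdermal patch):
  [0→1]: (0.00+46.99)/2 × 1 = 23.495
  [1→2]: (46.99+45.82)/2 × 1 = 46.405
  [2→2.5]: (45.82+40.79)/2 × 0.5 = 21.6525
  [2.5→3.5]: (40.79+30.01)/2 × 1 = 35.4
  [3.5→4.5]: (30.01+21.10)/2 × 1 = 25.555
  [4.5→5]: (21.10+17.56)/2 × 0.5 = 9.665
  Sum = 162.1725 µg/mL·h
transdermal patch tail: 17.56/0.383 = 45.849; AUC_ev,0→∞ = 162.1725 + 45.849 = 208.0215 µg/mL·h
F = (AUC_ev/D_ev)/(AUC_iv/D_iv) = (208.0215/25)/(341.259/25) = 8.32086/13.65036 = 0.6096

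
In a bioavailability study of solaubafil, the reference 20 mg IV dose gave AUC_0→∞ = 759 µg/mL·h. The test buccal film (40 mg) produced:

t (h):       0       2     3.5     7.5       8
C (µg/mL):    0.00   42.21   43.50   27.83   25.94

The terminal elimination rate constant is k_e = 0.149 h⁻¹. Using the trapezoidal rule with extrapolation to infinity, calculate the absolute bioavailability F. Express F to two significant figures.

Trapezoidal AUC_0→8 (buccal film):
  [0→2]: (0.00+42.21)/2 × 2 = 42.21
  [2→3.5]: (42.21+43.50)/2 × 1.5 = 64.2825
  [3.5→7.5]: (43.50+27.83)/2 × 4 = 142.66
  [7.5→8]: (27.83+25.94)/2 × 0.5 = 13.4425
  Sum = 262.595 µg/mL·h
Tail: C_last/k_e = 25.94/0.149 = 174.094
AUC_0→∞ (buccal film) = 262.595 + 174.094 = 436.689 µg/mL·h
F = (AUC_ev/D_ev)/(AUC_iv/D_iv) = (436.689/40)/(759/20) = 10.917225/37.95 = 0.2877

F = 0.29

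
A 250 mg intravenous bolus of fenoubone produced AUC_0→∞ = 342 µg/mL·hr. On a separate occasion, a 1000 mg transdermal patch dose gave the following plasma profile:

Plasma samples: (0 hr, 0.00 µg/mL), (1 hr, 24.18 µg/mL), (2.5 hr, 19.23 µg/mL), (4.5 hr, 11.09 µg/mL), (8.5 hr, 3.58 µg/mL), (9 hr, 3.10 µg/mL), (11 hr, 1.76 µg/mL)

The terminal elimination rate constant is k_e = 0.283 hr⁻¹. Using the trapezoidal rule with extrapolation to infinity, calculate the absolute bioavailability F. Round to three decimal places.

F = 0.086

Trapezoidal AUC_0→11 (transdermal patch):
  [0→1]: (0.00+24.18)/2 × 1 = 12.09
  [1→2.5]: (24.18+19.23)/2 × 1.5 = 32.5575
  [2.5→4.5]: (19.23+11.09)/2 × 2 = 30.32
  [4.5→8.5]: (11.09+3.58)/2 × 4 = 29.34
  [8.5→9]: (3.58+3.10)/2 × 0.5 = 1.67
  [9→11]: (3.10+1.76)/2 × 2 = 4.86
  Sum = 110.8375 µg/mL·hr
Tail: C_last/k_e = 1.76/0.283 = 6.219
AUC_0→∞ (transdermal patch) = 110.8375 + 6.219 = 117.0565 µg/mL·hr
F = (AUC_ev/D_ev)/(AUC_iv/D_iv) = (117.0565/1000)/(342/250) = 0.1170565/1.368 = 0.0856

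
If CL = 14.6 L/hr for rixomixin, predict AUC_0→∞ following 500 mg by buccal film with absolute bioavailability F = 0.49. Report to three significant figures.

AUC = 16.8 mg/L·hr

AUC_0→∞ = F × Dose / CL
        = 0.49 × 500 / 14.6 = 16.7808 mg/L·hr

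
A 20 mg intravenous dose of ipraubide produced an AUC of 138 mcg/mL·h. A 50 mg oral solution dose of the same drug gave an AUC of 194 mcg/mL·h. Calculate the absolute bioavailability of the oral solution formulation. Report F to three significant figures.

F = (AUC_ev / D_ev) / (AUC_iv / D_iv)
  = (194/50) / (138/20)
  = 3.88 / 6.9 = 0.5623

F = 0.562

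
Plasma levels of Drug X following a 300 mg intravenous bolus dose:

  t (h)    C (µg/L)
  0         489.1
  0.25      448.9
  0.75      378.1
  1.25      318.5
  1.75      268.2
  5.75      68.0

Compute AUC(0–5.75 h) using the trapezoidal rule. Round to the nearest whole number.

Trapezoidal AUC_0→5.75:
  [0→0.25]: (489.1+448.9)/2 × 0.25 = 117.25
  [0.25→0.75]: (448.9+378.1)/2 × 0.5 = 206.75
  [0.75→1.25]: (378.1+318.5)/2 × 0.5 = 174.15
  [1.25→1.75]: (318.5+268.2)/2 × 0.5 = 146.675
  [1.75→5.75]: (268.2+68.0)/2 × 4 = 672.4
  Sum = 1317.225 µg/L·h

AUC = 1317 µg/L·h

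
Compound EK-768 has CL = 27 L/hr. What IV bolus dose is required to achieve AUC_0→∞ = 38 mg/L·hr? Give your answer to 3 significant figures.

Dose = 1030 mg

Dose_iv = CL × AUC_0→∞
     = 27 × 38 = 1026 mg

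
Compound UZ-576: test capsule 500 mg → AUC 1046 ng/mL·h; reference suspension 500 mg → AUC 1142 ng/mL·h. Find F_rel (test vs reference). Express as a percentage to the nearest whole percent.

F_rel = (AUC_test/D_test) / (AUC_ref/D_ref)
      = (1046/500) / (1142/500)
      = 2.092 / 2.284 = 0.9159 = 91.59%

F_rel = 92%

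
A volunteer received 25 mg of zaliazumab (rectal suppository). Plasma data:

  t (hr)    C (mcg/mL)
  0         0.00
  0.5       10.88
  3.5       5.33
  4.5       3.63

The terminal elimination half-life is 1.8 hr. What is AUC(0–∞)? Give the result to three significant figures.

Trapezoidal AUC_0→4.5:
  [0→0.5]: (0.00+10.88)/2 × 0.5 = 2.72
  [0.5→3.5]: (10.88+5.33)/2 × 3 = 24.315
  [3.5→4.5]: (5.33+3.63)/2 × 1 = 4.48
  Sum = 31.515 mcg/mL·hr
k_e = ln2 / t½ = 0.693147 / 1.8 = 0.3851 hr^-1
Extrapolated tail: C_last / k_e = 3.63 / 0.3851 = 9.426
AUC_0→∞ = 31.515 + 9.426 = 40.941 mcg/mL·hr

AUC = 40.9 mcg/mL·hr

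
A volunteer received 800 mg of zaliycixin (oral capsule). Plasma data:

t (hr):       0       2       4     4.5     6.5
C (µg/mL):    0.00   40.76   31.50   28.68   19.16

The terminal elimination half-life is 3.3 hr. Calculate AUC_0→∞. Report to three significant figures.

AUC = 267 µg/mL·hr

Trapezoidal AUC_0→6.5:
  [0→2]: (0.00+40.76)/2 × 2 = 40.76
  [2→4]: (40.76+31.50)/2 × 2 = 72.26
  [4→4.5]: (31.50+28.68)/2 × 0.5 = 15.045
  [4.5→6.5]: (28.68+19.16)/2 × 2 = 47.84
  Sum = 175.905 µg/mL·hr
k_e = ln2 / t½ = 0.693147 / 3.3 = 0.2100 hr^-1
Extrapolated tail: C_last / k_e = 19.16 / 0.21 = 91.238
AUC_0→∞ = 175.905 + 91.238 = 267.143 µg/mL·hr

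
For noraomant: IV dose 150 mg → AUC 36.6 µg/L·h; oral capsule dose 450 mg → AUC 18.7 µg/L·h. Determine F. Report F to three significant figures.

F = 0.170

F = (AUC_ev / D_ev) / (AUC_iv / D_iv)
  = (18.7/450) / (36.6/150)
  = 0.0415556 / 0.244 = 0.1703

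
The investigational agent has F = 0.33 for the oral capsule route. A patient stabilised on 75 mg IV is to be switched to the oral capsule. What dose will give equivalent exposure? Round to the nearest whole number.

For equal systemic exposure: F × D_ev = D_iv
D_ev = D_iv / F = 75 / 0.33 = 227.273 mg

D_oral = 227 mg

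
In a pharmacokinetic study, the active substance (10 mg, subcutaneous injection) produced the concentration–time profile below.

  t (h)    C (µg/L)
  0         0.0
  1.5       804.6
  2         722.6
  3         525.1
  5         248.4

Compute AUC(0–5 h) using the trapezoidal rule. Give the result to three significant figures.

Trapezoidal AUC_0→5:
  [0→1.5]: (0.0+804.6)/2 × 1.5 = 603.45
  [1.5→2]: (804.6+722.6)/2 × 0.5 = 381.8
  [2→3]: (722.6+525.1)/2 × 1 = 623.85
  [3→5]: (525.1+248.4)/2 × 2 = 773.5
  Sum = 2382.6 µg/L·h

AUC = 2380 µg/L·h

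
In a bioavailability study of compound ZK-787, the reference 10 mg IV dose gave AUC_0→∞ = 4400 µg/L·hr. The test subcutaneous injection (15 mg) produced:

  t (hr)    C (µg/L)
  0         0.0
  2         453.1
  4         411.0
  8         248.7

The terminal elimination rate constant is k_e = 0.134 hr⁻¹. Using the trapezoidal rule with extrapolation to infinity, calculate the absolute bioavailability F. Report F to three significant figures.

Trapezoidal AUC_0→8 (subcutaneous injection):
  [0→2]: (0.0+453.1)/2 × 2 = 453.1
  [2→4]: (453.1+411.0)/2 × 2 = 864.1
  [4→8]: (411.0+248.7)/2 × 4 = 1319.4
  Sum = 2636.6 µg/L·hr
Tail: C_last/k_e = 248.7/0.134 = 1855.970
AUC_0→∞ (subcutaneous injection) = 2636.6 + 1855.970 = 4492.57 µg/L·hr
F = (AUC_ev/D_ev)/(AUC_iv/D_iv) = (4492.57/15)/(4400/10) = 299.505/440 = 0.6807

F = 0.681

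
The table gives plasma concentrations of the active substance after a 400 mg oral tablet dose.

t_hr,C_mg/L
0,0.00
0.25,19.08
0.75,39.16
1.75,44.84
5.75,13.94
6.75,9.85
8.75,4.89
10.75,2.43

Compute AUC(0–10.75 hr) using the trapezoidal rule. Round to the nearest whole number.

AUC = 210 mg/L·hr

Trapezoidal AUC_0→10.75:
  [0→0.25]: (0.00+19.08)/2 × 0.25 = 2.385
  [0.25→0.75]: (19.08+39.16)/2 × 0.5 = 14.56
  [0.75→1.75]: (39.16+44.84)/2 × 1 = 42.0
  [1.75→5.75]: (44.84+13.94)/2 × 4 = 117.56
  [5.75→6.75]: (13.94+9.85)/2 × 1 = 11.895
  [6.75→8.75]: (9.85+4.89)/2 × 2 = 14.74
  [8.75→10.75]: (4.89+2.43)/2 × 2 = 7.32
  Sum = 210.46 mg/L·hr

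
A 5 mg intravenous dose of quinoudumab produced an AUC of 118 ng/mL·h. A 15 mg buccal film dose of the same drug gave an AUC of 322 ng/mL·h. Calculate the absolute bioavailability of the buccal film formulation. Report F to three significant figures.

F = (AUC_ev / D_ev) / (AUC_iv / D_iv)
  = (322/15) / (118/5)
  = 21.4667 / 23.6 = 0.9096

F = 0.910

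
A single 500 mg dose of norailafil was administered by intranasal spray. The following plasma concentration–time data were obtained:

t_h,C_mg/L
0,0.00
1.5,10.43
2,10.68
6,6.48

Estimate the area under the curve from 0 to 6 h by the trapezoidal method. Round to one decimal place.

AUC = 47.4 mg/L·h

Trapezoidal AUC_0→6:
  [0→1.5]: (0.00+10.43)/2 × 1.5 = 7.8225
  [1.5→2]: (10.43+10.68)/2 × 0.5 = 5.2775
  [2→6]: (10.68+6.48)/2 × 4 = 34.32
  Sum = 47.42 mg/L·h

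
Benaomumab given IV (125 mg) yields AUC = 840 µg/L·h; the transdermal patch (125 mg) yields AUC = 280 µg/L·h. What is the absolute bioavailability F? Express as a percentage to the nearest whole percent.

F = 33%

F = (AUC_ev / D_ev) / (AUC_iv / D_iv)
  = (280/125) / (840/125)
  = 2.24 / 6.72 = 0.3333
  = 33.33%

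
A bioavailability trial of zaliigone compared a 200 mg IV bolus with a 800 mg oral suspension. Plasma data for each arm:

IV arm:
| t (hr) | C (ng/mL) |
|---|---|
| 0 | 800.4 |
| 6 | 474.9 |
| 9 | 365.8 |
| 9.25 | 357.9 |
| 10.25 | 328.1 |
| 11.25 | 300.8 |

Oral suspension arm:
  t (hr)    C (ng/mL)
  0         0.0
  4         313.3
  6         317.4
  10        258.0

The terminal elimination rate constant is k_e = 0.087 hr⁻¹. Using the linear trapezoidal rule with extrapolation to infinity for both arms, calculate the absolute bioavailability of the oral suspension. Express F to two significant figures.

F = 0.14

Trapezoidal AUC_0→11.25 (IV):
  [0→6]: (800.4+474.9)/2 × 6 = 3825.9
  [6→9]: (474.9+365.8)/2 × 3 = 1261.05
  [9→9.25]: (365.8+357.9)/2 × 0.25 = 90.4625
  [9.25→10.25]: (357.9+328.1)/2 × 1 = 343.0
  [10.25→11.25]: (328.1+300.8)/2 × 1 = 314.45
  Sum = 5834.8625 ng/mL·hr
IV tail: 300.8/0.087 = 3457.471; AUC_iv,0→∞ = 5834.8625 + 3457.471 = 9292.3335 ng/mL·hr
Trapezoidal AUC_0→10 (oral suspension):
  [0→4]: (0.0+313.3)/2 × 4 = 626.6
  [4→6]: (313.3+317.4)/2 × 2 = 630.7
  [6→10]: (317.4+258.0)/2 × 4 = 1150.8
  Sum = 2408.1 ng/mL·hr
oral suspension tail: 258.0/0.087 = 2965.517; AUC_ev,0→∞ = 2408.1 + 2965.517 = 5373.617 ng/mL·hr
F = (AUC_ev/D_ev)/(AUC_iv/D_iv) = (5373.617/800)/(9292.3335/200) = 6.71702/46.4617 = 0.1446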